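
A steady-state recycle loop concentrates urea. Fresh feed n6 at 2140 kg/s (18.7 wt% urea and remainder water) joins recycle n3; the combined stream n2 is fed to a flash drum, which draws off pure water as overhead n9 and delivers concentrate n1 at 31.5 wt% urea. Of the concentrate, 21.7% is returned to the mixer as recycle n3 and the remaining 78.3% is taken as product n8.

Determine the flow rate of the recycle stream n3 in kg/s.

Overall urea balance (none leaves overhead): urea in fresh feed = urea in product, i.e. 2140×0.187 = (1−0.217)·n1·0.315.
n1 = 400.18/(0.315×0.783) = 1622.5 kg/s.
Recycle n3 = 0.217×1622.5 = 352.08 kg/s.

352.1 kg/s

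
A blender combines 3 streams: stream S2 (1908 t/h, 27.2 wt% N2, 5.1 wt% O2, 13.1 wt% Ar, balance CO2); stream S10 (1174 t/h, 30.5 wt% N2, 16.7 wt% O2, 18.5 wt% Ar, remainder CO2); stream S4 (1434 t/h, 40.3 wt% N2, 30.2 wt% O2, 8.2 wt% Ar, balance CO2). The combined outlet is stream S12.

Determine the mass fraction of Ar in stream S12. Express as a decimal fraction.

0.129

Total flow out = 1908 + 1174 + 1434 = 4516 t/h.
Ar in = 1908×0.131 + 1174×0.185 + 1434×0.082 = 584.73 t/h.
Ar mass fraction in S12 = 584.73/4516 = 0.129.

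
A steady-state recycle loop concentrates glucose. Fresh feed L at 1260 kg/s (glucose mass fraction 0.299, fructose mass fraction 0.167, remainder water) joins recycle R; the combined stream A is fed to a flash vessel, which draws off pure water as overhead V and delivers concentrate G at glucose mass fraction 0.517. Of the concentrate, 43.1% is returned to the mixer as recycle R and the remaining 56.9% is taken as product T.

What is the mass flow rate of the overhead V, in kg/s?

531.3 kg/s

Overall glucose balance (none leaves overhead): glucose in fresh feed = glucose in product, i.e. 1260×0.299 = (1−0.431)·G·0.517.
G = 376.74/(0.517×0.569) = 1280.7 kg/s.
Recycle R = 0.431×1280.7 = 551.97 kg/s.
Combined feed A = 1260 + 551.97 = 1812 kg/s.
Overhead V = A − G = 1812 − 1280.7 = 531.3 kg/s.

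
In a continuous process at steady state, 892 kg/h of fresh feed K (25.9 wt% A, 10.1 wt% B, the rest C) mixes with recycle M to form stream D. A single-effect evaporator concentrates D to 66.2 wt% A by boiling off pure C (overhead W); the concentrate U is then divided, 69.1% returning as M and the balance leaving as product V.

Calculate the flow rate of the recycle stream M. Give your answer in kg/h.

Overall A balance (none leaves overhead): A in fresh feed = A in product, i.e. 892×0.259 = (1−0.691)·U·0.662.
U = 231.03/(0.662×0.309) = 1129.4 kg/h.
Recycle M = 0.691×1129.4 = 780.42 kg/h.

780.4 kg/h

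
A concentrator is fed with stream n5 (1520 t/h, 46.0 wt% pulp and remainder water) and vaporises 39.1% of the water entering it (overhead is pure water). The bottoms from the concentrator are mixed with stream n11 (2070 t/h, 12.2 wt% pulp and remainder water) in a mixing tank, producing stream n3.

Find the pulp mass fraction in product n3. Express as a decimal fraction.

0.291

Vapour removed = 0.391×0.540×1520 = 320.93 t/h; concentrate = 1199.1 t/h.
pulp reaching the mixer = 699.2 (from concentrate) + 2070×0.122 = 951.74 t/h.
Product flow = 1199.1 + 2070 = 3269.1 t/h; pulp fraction = 0.291.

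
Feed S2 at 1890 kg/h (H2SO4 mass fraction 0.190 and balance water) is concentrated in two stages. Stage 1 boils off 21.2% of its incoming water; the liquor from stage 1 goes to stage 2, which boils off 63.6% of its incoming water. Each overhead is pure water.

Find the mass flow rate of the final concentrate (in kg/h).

water in feed = 1890×0.810 = 1530.9 kg/h.
After stage 1: water left = (1−0.212)×1530.9 = 1206.3; stream total = 1565.4 kg/h.
After stage 2: water left = (1−0.636)×1206.3 = 439.11; final concentrate = 798.21 kg/h.

798.2 kg/h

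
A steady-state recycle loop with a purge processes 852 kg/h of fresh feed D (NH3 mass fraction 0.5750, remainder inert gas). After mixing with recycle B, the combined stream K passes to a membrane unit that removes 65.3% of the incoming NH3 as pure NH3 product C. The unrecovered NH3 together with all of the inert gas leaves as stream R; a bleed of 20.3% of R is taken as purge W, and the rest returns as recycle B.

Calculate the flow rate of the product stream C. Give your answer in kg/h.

NH3 in K: m_A = 852×0.575 + (1−0.203)·(1−0.653)·m_A, so m_A = 489.9/0.7234 = 677.18 kg/h.
Product C = 0.653×677.18 = 442.2 kg/h.

442.2 kg/h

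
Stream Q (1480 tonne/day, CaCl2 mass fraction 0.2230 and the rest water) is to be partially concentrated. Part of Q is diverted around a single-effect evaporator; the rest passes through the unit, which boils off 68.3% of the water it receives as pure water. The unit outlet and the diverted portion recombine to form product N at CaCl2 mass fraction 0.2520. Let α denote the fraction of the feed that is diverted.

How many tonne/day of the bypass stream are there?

1159 tonne/day

All 1480×0.223 = 330.04 tonne/day of CaCl2 reaches N, so N = 330.04/0.252 = 1309.7 tonne/day and vapour = 170.32 tonne/day.
The evaporator receives (1−α)·1480 of feed at 0.777 water and removes 0.683 of that water:
0.683×0.777×(1−α)×1480 = 170.32
(1−α) = 170.32/785.42 = 0.2168;  α = 0.7832.
Bypass flow = 0.7832×1480 = 1159.1 tonne/day.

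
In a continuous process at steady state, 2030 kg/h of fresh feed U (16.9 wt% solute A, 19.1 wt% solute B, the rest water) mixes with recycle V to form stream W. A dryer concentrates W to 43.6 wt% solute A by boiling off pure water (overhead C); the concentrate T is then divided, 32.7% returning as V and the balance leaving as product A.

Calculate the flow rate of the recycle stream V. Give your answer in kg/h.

Overall solute A balance (none leaves overhead): solute A in fresh feed = solute A in product, i.e. 2030×0.169 = (1−0.327)·T·0.436.
T = 343.07/(0.436×0.673) = 1169.2 kg/h.
Recycle V = 0.327×1169.2 = 382.32 kg/h.

382.3 kg/h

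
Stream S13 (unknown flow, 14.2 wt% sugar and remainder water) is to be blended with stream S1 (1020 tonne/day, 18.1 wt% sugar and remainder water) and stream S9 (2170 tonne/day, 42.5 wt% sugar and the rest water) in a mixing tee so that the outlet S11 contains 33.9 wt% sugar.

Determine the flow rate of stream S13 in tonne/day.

129.2 tonne/day

Let S13 be the unknown flow. Total out = 3190 + S13.
sugar balance: 1106.9 + 0.142·S13 = 0.339·(3190 + S13)
(0.142 − 0.339)·S13 = 0.339×3190 − 1106.9 = -25.46
S13 = -25.46 / -0.197 = 129.24 tonne/day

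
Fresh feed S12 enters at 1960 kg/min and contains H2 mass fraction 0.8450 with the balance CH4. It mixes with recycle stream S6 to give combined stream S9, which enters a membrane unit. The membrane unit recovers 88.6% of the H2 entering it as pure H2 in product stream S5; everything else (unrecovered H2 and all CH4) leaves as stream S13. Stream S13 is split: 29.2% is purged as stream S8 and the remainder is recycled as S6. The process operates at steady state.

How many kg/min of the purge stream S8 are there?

CH4 enters only via S12 and leaves only via the purge: 1960×0.155 = 0.292×(CH4 in S13), and the membrane unit passes all CH4, so CH4 in S9 = CH4 in S13 = 1040.4 kg/min.
H2 in S9: m_A = 1960×0.845 + (1−0.292)·(1−0.886)·m_A, so m_A = 1656.2/0.9193 = 1801.6 kg/min.
S13 = (1−0.886)×1801.6 + 1040.4 = 1245.8 kg/min.
Purge S8 = 0.292×1245.8 = 363.77 kg/min.

363.8 kg/min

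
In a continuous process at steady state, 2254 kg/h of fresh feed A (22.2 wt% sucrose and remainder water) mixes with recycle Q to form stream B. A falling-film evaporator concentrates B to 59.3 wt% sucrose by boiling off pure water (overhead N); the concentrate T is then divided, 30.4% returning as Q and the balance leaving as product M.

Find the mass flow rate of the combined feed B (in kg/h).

2623 kg/h

Overall sucrose balance (none leaves overhead): sucrose in fresh feed = sucrose in product, i.e. 2254×0.222 = (1−0.304)·T·0.593.
T = 500.39/(0.593×0.696) = 1212.4 kg/h.
Recycle Q = 0.304×1212.4 = 368.57 kg/h.
Combined feed B = 2254 + 368.57 = 2622.6 kg/h.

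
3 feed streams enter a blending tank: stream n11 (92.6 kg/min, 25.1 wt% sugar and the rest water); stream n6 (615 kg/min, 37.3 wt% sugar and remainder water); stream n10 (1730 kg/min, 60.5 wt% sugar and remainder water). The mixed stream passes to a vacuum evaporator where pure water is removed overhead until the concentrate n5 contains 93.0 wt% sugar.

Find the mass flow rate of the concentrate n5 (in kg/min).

1397 kg/min

sugar entering = 92.6×0.251 + 615×0.373 + 1730×0.605 = 1299.3 kg/min.
All sugar reports to n5, so n5 = 1299.3/0.930 = 1397.1 kg/min.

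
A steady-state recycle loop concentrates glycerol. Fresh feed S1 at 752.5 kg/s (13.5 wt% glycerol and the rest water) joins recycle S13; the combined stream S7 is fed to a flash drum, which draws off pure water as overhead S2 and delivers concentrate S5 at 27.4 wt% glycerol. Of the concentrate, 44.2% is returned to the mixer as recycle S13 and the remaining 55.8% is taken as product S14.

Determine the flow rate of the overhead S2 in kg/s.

381.7 kg/s

Overall glycerol balance (none leaves overhead): glycerol in fresh feed = glycerol in product, i.e. 752.5×0.135 = (1−0.442)·S5·0.274.
S5 = 101.59/(0.274×0.558) = 664.44 kg/s.
Recycle S13 = 0.442×664.44 = 293.68 kg/s.
Combined feed S7 = 752.5 + 293.68 = 1046.2 kg/s.
Overhead S2 = S7 − S5 = 1046.2 − 664.44 = 381.74 kg/s.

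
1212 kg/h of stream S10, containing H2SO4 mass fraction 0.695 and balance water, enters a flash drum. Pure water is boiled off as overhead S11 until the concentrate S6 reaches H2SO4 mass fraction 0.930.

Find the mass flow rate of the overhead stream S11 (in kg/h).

306.3 kg/h

H2SO4 is conserved: 1212×0.695 = 842.34 kg/h all reports to the concentrate.
Concentrate = 842.34/(target fraction) = 905.74 kg/h.
Overhead = 1212 − 905.74 = 306.26 kg/h.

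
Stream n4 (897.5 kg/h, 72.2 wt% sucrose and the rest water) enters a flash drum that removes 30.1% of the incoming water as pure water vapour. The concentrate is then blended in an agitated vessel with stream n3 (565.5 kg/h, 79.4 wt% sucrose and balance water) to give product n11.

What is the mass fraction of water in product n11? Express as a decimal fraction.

Vapour removed = 0.301×0.278×897.5 = 75.101 kg/h; concentrate = 822.4 kg/h.
water reaching the mixer = 174.4 (from concentrate) + 565.5×0.206 = 290.9 kg/h.
Product flow = 822.4 + 565.5 = 1387.9 kg/h; water fraction = 0.210.

0.210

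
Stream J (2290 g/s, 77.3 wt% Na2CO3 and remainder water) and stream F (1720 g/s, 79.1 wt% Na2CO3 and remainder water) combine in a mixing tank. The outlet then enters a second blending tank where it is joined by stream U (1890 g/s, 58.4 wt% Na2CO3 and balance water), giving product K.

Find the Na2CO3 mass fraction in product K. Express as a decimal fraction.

Overall, product flow = 5900 g/s.
Na2CO3 in = 2290×0.773 + 1720×0.791 + 1890×0.584 = 4234.4 g/s.
Na2CO3 fraction in K = 0.718.

0.718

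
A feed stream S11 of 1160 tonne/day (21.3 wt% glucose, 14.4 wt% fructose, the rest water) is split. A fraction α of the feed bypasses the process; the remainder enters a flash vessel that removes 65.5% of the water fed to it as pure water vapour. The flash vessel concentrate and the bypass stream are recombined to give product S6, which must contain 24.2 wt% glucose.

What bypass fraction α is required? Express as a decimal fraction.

All 1160×0.213 = 247.08 tonne/day of glucose reaches S6, so S6 = 247.08/0.242 = 1021 tonne/day and vapour = 139.01 tonne/day.
The evaporator receives (1−α)·1160 of feed at 0.643 water and removes 0.655 of that water:
0.655×0.643×(1−α)×1160 = 139.01
(1−α) = 139.01/488.55 = 0.2845;  α = 0.7155.

0.715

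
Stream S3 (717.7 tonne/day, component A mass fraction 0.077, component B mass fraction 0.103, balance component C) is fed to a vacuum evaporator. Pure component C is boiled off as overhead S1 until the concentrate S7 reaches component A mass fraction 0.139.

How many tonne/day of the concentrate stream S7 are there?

397.6 tonne/day

component A is conserved: 717.7×0.077 = 55.263 tonne/day all reports to the concentrate.
Concentrate = 55.263/(target fraction) = 397.57 tonne/day.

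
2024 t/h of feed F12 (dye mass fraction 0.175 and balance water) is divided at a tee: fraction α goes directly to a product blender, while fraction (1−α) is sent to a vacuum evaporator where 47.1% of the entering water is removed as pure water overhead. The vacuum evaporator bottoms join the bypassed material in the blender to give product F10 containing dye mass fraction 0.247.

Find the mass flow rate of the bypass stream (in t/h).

505.7 t/h

All 2024×0.175 = 354.2 t/h of dye reaches F10, so F10 = 354.2/0.247 = 1434 t/h and vapour = 589.99 t/h.
The evaporator receives (1−α)·2024 of feed at 0.825 water and removes 0.471 of that water:
0.471×0.825×(1−α)×2024 = 589.99
(1−α) = 589.99/786.48 = 0.7502;  α = 0.2498.
Bypass flow = 0.2498×2024 = 505.65 t/h.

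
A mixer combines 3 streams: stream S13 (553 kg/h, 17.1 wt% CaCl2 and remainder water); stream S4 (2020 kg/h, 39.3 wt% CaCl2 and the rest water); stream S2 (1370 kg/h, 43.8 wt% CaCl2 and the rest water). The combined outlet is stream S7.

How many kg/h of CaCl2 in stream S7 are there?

1488 kg/h

CaCl2 out = CaCl2 in = 553×0.171 + 2020×0.393 + 1370×0.438 = 1488.5 kg/h.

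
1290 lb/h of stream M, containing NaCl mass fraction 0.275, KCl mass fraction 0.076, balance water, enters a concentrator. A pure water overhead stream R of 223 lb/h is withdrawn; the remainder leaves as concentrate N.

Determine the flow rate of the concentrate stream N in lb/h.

Concentrate = 1290 − 223 = 1067 lb/h.

1067 lb/h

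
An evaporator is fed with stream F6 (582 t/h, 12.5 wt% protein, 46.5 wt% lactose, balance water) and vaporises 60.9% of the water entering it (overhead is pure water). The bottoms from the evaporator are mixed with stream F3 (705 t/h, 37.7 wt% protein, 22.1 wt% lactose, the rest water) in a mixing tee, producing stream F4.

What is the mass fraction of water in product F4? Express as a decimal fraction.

0.3300

Vapour removed = 0.609×0.410×582 = 145.32 t/h; concentrate = 436.68 t/h.
water reaching the mixer = 93.3 (from concentrate) + 705×0.402 = 376.71 t/h.
Product flow = 436.68 + 705 = 1141.7 t/h; water fraction = 0.3300.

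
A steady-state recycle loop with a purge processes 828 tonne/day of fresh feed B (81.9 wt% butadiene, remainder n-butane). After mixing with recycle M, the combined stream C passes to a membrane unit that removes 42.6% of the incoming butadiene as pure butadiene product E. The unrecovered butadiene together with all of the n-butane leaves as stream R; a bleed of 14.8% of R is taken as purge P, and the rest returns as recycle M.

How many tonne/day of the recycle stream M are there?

n-butane enters only via B and leaves only via the purge: 828×0.181 = 0.148×(n-butane in R), and the membrane unit passes all n-butane, so n-butane in C = n-butane in R = 1012.6 tonne/day.
butadiene in C: m_A = 828×0.819 + (1−0.148)·(1−0.426)·m_A, so m_A = 678.13/0.5110 = 1327.2 tonne/day.
R = (1−0.426)×1327.2 + 1012.6 = 1774.4 tonne/day.
Recycle M = (1−0.148)×1774.4 = 1511.8 tonne/day.

1512 tonne/day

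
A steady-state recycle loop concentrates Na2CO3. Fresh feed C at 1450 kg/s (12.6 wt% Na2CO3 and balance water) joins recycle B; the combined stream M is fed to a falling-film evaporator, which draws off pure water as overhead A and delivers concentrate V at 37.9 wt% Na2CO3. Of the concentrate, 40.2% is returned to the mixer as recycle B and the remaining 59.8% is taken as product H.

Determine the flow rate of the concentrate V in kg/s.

Overall Na2CO3 balance (none leaves overhead): Na2CO3 in fresh feed = Na2CO3 in product, i.e. 1450×0.126 = (1−0.402)·V·0.379.
V = 182.7/(0.379×0.598) = 806.12 kg/s.

806.1 kg/s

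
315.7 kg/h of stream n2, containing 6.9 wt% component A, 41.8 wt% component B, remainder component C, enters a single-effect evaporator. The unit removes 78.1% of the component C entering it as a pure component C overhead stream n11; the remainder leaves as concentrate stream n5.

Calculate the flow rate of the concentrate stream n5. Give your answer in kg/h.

component C entering = 315.7×0.513 = 161.95 kg/h; overhead removed = 0.781×161.95 = 126.49 kg/h.
Concentrate = 315.7 − 126.49 = 189.21 kg/h.

189.2 kg/h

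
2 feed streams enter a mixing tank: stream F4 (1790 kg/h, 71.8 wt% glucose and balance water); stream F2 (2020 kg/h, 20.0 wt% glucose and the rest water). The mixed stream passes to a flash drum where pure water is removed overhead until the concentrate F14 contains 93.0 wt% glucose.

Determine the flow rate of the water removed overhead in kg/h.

glucose entering = 1790×0.718 + 2020×0.200 = 1689.2 kg/h.
All glucose reports to F14, so F14 = 1689.2/0.930 = 1816.4 kg/h.
Total feed = 3810 kg/h; overhead = 3810 − 1816.4 = 1993.6 kg/h.

1994 kg/h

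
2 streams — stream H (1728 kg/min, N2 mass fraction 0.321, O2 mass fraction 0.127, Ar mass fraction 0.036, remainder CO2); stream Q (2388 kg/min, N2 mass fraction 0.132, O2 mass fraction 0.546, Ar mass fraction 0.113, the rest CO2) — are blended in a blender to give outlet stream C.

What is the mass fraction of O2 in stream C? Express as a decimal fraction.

Total flow out = 1728 + 2388 = 4116 kg/min.
O2 in = 1728×0.127 + 2388×0.546 = 1523.3 kg/min.
O2 mass fraction in C = 1523.3/4116 = 0.370.

0.370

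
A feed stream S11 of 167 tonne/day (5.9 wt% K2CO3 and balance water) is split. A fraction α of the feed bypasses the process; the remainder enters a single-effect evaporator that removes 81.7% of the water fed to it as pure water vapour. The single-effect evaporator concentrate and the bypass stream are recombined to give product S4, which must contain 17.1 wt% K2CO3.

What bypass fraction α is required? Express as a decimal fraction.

All 167×0.059 = 9.853 tonne/day of K2CO3 reaches S4, so S4 = 9.853/0.171 = 57.62 tonne/day and vapour = 109.38 tonne/day.
The evaporator receives (1−α)·167 of feed at 0.941 water and removes 0.817 of that water:
0.817×0.941×(1−α)×167 = 109.38
(1−α) = 109.38/128.39 = 0.8519;  α = 0.1481.

0.148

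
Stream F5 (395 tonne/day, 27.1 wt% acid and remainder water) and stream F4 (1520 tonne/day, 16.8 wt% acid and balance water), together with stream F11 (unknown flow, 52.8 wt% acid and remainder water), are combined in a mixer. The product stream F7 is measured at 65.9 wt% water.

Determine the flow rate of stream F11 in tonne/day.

Let F11 be the unknown flow. Total out = 1915 + F11.
water balance: 1552.6 + 0.472·F11 = 0.659·(1915 + F11)
(0.472 − 0.659)·F11 = 0.659×1915 − 1552.6 = -290.61
F11 = -290.61 / -0.187 = 1554.1 tonne/day

1554 tonne/day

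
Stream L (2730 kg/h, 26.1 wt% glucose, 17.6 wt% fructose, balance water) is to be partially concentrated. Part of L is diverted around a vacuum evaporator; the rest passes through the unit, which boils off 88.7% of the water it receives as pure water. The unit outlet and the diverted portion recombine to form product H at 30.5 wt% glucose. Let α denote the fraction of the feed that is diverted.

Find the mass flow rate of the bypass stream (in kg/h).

All 2730×0.261 = 712.53 kg/h of glucose reaches H, so H = 712.53/0.305 = 2336.2 kg/h and vapour = 393.84 kg/h.
The evaporator receives (1−α)·2730 of feed at 0.563 water and removes 0.887 of that water:
0.887×0.563×(1−α)×2730 = 393.84
(1−α) = 393.84/1363.3 = 0.2889;  α = 0.7111.
Bypass flow = 0.7111×2730 = 1941.4 kg/h.

1941 kg/h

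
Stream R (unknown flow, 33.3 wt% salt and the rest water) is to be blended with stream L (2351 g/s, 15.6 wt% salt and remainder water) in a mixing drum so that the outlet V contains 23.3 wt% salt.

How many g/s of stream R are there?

Let R be the unknown flow. Total out = 2351 + R.
salt balance: 366.76 + 0.333·R = 0.233·(2351 + R)
(0.333 − 0.233)·R = 0.233×2351 − 366.76 = 181.03
R = 181.03 / 0.100 = 1810.3 g/s

1810 g/s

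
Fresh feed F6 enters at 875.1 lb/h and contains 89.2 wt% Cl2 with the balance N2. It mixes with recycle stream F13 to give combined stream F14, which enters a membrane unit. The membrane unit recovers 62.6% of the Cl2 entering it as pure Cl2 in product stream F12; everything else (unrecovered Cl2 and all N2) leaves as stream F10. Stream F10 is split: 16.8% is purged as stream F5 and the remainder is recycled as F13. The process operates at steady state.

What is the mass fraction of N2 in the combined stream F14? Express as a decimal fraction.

N2 enters only via F6 and leaves only via the purge: 875.1×0.108 = 0.168×(N2 in F10), and the membrane unit passes all N2, so N2 in F14 = N2 in F10 = 562.56 lb/h.
Cl2 in F14: m_A = 875.1×0.892 + (1−0.168)·(1−0.626)·m_A, so m_A = 780.59/0.6888 = 1133.2 lb/h.
F14 = 1133.2 + 562.56 = 1695.8 lb/h.
N2 fraction in F14 = 562.56/1695.8 = 0.332.

0.332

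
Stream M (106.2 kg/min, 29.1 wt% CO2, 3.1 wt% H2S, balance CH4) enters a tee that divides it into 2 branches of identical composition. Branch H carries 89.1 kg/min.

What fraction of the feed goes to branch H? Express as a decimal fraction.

0.839

Fraction to H = 89.1/106.2 = 0.8390.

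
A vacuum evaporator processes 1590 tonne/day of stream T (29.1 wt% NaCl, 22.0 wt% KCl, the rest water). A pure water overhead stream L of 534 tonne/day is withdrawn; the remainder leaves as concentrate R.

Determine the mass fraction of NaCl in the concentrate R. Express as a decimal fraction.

NaCl is not removed: 1590×0.291 = 462.69 tonne/day of NaCl enters R.
Concentrate = 1590 − 534 = 1056 tonne/day.
Mass fraction = 462.69/1056 = 0.4382.

0.4382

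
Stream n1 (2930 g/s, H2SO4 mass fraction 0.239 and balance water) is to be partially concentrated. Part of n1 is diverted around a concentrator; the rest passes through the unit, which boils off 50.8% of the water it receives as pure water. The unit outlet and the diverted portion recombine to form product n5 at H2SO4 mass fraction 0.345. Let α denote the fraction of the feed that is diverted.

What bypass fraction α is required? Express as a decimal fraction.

All 2930×0.239 = 700.27 g/s of H2SO4 reaches n5, so n5 = 700.27/0.345 = 2029.8 g/s and vapour = 900.23 g/s.
The evaporator receives (1−α)·2930 of feed at 0.761 water and removes 0.508 of that water:
0.508×0.761×(1−α)×2930 = 900.23
(1−α) = 900.23/1132.7 = 0.7948;  α = 0.2052.

0.205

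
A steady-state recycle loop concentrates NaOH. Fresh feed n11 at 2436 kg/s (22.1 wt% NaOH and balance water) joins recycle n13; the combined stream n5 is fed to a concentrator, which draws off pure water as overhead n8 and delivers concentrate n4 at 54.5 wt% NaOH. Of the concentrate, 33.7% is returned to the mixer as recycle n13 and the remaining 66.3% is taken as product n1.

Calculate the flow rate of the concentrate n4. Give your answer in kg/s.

Overall NaOH balance (none leaves overhead): NaOH in fresh feed = NaOH in product, i.e. 2436×0.221 = (1−0.337)·n4·0.545.
n4 = 538.36/(0.545×0.663) = 1489.9 kg/s.

1490 kg/s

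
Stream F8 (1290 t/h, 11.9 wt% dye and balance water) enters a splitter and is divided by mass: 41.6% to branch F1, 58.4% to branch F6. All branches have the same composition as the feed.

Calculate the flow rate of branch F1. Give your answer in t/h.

536.6 t/h

Branch F1 flow = 0.416×1290 = 536.64 t/h.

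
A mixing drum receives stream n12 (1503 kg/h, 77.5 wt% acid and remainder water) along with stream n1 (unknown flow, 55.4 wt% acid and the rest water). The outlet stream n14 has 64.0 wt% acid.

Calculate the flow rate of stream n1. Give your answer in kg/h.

Let n1 be the unknown flow. Total out = 1503 + n1.
acid balance: 1164.8 + 0.554·n1 = 0.640·(1503 + n1)
(0.554 − 0.640)·n1 = 0.640×1503 − 1164.8 = -202.9
n1 = -202.9 / -0.086 = 2359.4 kg/h

2359 kg/h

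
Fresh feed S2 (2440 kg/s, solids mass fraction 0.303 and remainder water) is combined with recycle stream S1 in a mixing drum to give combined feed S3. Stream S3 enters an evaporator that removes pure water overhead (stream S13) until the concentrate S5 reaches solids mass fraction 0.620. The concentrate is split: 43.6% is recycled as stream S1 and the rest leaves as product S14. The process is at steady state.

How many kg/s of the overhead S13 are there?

Overall solids balance (none leaves overhead): solids in fresh feed = solids in product, i.e. 2440×0.303 = (1−0.436)·S5·0.620.
S5 = 739.32/(0.620×0.564) = 2114.3 kg/s.
Recycle S1 = 0.436×2114.3 = 921.82 kg/s.
Combined feed S3 = 2440 + 921.82 = 3361.8 kg/s.
Overhead S13 = S3 − S5 = 3361.8 − 2114.3 = 1247.5 kg/s.

1248 kg/s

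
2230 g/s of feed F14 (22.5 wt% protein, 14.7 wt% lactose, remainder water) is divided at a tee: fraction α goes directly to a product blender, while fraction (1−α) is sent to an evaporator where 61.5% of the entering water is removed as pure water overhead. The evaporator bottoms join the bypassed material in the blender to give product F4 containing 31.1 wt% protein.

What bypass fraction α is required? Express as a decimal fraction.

0.284

All 2230×0.225 = 501.75 g/s of protein reaches F4, so F4 = 501.75/0.311 = 1613.3 g/s and vapour = 616.66 g/s.
The evaporator receives (1−α)·2230 of feed at 0.628 water and removes 0.615 of that water:
0.615×0.628×(1−α)×2230 = 616.66
(1−α) = 616.66/861.27 = 0.7160;  α = 0.2840.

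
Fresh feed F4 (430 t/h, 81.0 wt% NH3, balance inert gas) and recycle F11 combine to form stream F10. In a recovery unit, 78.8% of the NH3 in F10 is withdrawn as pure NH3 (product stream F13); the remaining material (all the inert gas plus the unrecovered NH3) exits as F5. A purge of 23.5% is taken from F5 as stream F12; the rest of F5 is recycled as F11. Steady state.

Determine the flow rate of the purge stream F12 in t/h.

inert gas enters only via F4 and leaves only via the purge: 430×0.190 = 0.235×(inert gas in F5), and the recovery unit passes all inert gas, so inert gas in F10 = inert gas in F5 = 347.66 t/h.
NH3 in F10: m_A = 430×0.810 + (1−0.235)·(1−0.788)·m_A, so m_A = 348.3/0.8378 = 415.72 t/h.
F5 = (1−0.788)×415.72 + 347.66 = 435.79 t/h.
Purge F12 = 0.235×435.79 = 102.41 t/h.

102.4 t/h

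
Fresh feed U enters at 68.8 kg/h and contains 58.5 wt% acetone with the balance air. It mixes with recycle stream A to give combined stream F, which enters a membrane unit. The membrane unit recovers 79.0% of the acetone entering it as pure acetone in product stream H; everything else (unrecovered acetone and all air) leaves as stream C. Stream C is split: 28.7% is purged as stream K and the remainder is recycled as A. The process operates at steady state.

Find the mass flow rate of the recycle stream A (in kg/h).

78.02 kg/h

air enters only via U and leaves only via the purge: 68.8×0.415 = 0.287×(air in C), and the membrane unit passes all air, so air in F = air in C = 99.484 kg/h.
acetone in F: m_A = 68.8×0.585 + (1−0.287)·(1−0.790)·m_A, so m_A = 40.248/0.8503 = 47.336 kg/h.
C = (1−0.790)×47.336 + 99.484 = 109.42 kg/h.
Recycle A = (1−0.287)×109.42 = 78.02 kg/h.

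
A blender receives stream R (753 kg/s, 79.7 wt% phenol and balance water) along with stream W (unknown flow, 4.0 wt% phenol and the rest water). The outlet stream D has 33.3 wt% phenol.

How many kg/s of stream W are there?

Let W be the unknown flow. Total out = 753 + W.
phenol balance: 600.14 + 0.040·W = 0.333·(753 + W)
(0.040 − 0.333)·W = 0.333×753 − 600.14 = -349.39
W = -349.39 / -0.293 = 1192.5 kg/s

1192 kg/s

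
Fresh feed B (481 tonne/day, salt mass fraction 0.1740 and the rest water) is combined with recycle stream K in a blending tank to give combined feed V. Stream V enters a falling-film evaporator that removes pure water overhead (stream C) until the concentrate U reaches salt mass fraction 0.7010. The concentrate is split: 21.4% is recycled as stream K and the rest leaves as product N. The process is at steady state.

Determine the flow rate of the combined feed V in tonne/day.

Overall salt balance (none leaves overhead): salt in fresh feed = salt in product, i.e. 481×0.174 = (1−0.214)·U·0.701.
U = 83.694/(0.701×0.786) = 151.9 tonne/day.
Recycle K = 0.214×151.9 = 32.506 tonne/day.
Combined feed V = 481 + 32.506 = 513.51 tonne/day.

513.5 tonne/day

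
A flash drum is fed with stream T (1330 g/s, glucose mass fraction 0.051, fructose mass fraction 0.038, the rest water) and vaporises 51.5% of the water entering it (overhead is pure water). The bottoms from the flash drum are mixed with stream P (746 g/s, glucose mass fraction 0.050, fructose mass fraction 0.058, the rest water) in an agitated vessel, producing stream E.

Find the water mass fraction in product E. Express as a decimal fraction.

0.863

Vapour removed = 0.515×0.911×1330 = 623.99 g/s; concentrate = 706.01 g/s.
water reaching the mixer = 587.64 (from concentrate) + 746×0.892 = 1253.1 g/s.
Product flow = 706.01 + 746 = 1452 g/s; water fraction = 0.863.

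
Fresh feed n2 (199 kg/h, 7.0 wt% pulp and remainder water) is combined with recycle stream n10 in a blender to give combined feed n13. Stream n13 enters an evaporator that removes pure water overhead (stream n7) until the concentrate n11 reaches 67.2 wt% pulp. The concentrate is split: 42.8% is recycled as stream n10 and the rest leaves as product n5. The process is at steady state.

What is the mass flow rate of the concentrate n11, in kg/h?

36.24 kg/h

Overall pulp balance (none leaves overhead): pulp in fresh feed = pulp in product, i.e. 199×0.070 = (1−0.428)·n11·0.672.
n11 = 13.93/(0.672×0.572) = 36.24 kg/h.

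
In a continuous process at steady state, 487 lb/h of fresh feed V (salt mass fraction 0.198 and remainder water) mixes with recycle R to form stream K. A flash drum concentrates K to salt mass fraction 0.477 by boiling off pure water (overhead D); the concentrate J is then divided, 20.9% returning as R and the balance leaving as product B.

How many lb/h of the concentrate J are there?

255.6 lb/h

Overall salt balance (none leaves overhead): salt in fresh feed = salt in product, i.e. 487×0.198 = (1−0.209)·J·0.477.
J = 96.426/(0.477×0.791) = 255.56 lb/h.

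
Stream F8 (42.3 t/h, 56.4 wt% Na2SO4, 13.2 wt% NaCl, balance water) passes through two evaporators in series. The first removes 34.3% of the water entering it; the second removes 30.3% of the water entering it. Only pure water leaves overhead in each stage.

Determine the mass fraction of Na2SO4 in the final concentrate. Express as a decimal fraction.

water in feed = 42.3×0.304 = 12.859 t/h.
After stage 1: water left = (1−0.343)×12.859 = 8.4485; stream total = 37.889 t/h.
After stage 2: water left = (1−0.303)×8.4485 = 5.8886; final concentrate = 35.329 t/h.
Na2SO4 fraction = 23.857/35.329 = 0.675.

0.675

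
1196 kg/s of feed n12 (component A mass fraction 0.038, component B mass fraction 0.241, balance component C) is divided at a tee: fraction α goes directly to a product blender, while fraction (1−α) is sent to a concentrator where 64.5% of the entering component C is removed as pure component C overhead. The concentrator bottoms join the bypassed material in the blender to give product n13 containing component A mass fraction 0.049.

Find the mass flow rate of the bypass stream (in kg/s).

618.7 kg/s

All 1196×0.038 = 45.448 kg/s of component A reaches n13, so n13 = 45.448/0.049 = 927.51 kg/s and vapour = 268.49 kg/s.
The evaporator receives (1−α)·1196 of feed at 0.721 component C and removes 0.645 of that component C:
0.645×0.721×(1−α)×1196 = 268.49
(1−α) = 268.49/556.19 = 0.4827;  α = 0.5173.
Bypass flow = 0.5173×1196 = 618.66 kg/s.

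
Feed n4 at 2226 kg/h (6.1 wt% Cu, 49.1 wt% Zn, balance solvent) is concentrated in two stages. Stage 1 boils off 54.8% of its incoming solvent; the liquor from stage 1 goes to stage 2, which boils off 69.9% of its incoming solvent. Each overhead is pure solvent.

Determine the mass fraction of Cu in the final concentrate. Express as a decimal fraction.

0.100

solvent in feed = 2226×0.448 = 997.25 kg/h.
After stage 1: solvent left = (1−0.548)×997.25 = 450.76; stream total = 1679.5 kg/h.
After stage 2: solvent left = (1−0.699)×450.76 = 135.68; final concentrate = 1364.4 kg/h.
Cu fraction = 135.79/1364.4 = 0.100.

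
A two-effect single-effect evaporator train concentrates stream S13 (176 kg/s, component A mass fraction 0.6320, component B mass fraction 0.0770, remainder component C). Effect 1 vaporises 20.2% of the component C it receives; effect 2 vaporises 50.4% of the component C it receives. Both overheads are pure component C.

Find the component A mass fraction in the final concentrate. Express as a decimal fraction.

0.7668

component C in feed = 176×0.291 = 51.216 kg/s.
After stage 1: component C left = (1−0.202)×51.216 = 40.87; stream total = 165.65 kg/s.
After stage 2: component C left = (1−0.504)×40.87 = 20.272; final concentrate = 145.06 kg/s.
component A fraction = 111.23/145.06 = 0.7668.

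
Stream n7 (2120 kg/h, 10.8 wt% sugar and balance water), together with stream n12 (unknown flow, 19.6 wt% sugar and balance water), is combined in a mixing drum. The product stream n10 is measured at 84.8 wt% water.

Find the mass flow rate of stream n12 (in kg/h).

Let n12 be the unknown flow. Total out = 2120 + n12.
water balance: 1891 + 0.804·n12 = 0.848·(2120 + n12)
(0.804 − 0.848)·n12 = 0.848×2120 − 1891 = -93.28
n12 = -93.28 / -0.044 = 2120 kg/h

2120 kg/h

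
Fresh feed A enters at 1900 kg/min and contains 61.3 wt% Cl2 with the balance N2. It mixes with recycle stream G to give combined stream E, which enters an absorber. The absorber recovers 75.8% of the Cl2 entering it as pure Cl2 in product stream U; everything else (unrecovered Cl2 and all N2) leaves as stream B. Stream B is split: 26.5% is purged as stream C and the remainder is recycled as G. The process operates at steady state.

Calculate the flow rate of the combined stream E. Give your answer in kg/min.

N2 enters only via A and leaves only via the purge: 1900×0.387 = 0.265×(N2 in B), and the absorber passes all N2, so N2 in E = N2 in B = 2774.7 kg/min.
Cl2 in E: m_A = 1900×0.613 + (1−0.265)·(1−0.758)·m_A, so m_A = 1164.7/0.8221 = 1416.7 kg/min.
E = 1416.7 + 2774.7 = 4191.4 kg/min.

4191 kg/min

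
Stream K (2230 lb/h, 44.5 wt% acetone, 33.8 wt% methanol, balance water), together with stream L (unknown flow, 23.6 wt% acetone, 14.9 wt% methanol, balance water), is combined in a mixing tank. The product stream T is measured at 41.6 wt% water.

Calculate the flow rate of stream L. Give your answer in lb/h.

2230 lb/h

Let L be the unknown flow. Total out = 2230 + L.
water balance: 483.91 + 0.615·L = 0.416·(2230 + L)
(0.615 − 0.416)·L = 0.416×2230 − 483.91 = 443.77
L = 443.77 / 0.199 = 2230 lb/h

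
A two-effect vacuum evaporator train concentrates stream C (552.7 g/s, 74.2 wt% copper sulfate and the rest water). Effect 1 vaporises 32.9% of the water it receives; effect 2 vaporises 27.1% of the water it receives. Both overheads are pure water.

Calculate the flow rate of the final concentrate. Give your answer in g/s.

water in feed = 552.7×0.258 = 142.6 g/s.
After stage 1: water left = (1−0.329)×142.6 = 95.682; stream total = 505.79 g/s.
After stage 2: water left = (1−0.271)×95.682 = 69.752; final concentrate = 479.86 g/s.

479.9 g/s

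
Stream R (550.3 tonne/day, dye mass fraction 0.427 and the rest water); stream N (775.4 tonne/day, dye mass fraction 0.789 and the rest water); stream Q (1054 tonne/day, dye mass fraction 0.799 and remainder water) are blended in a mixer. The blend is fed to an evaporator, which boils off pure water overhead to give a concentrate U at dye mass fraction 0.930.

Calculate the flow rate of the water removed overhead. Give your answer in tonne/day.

dye entering = 550.3×0.427 + 775.4×0.789 + 1054×0.799 = 1688.9 tonne/day.
All dye reports to U, so U = 1688.9/0.930 = 1816 tonne/day.
Total feed = 2379.7 tonne/day; overhead = 2379.7 − 1816 = 563.66 tonne/day.

563.7 tonne/day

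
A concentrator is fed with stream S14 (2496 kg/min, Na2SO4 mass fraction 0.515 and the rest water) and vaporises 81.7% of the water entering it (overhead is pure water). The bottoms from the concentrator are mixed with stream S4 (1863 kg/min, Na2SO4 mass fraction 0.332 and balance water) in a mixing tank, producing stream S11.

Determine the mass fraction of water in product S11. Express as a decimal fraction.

Vapour removed = 0.817×0.485×2496 = 989.03 kg/min; concentrate = 1507 kg/min.
water reaching the mixer = 221.53 (from concentrate) + 1863×0.668 = 1466 kg/min.
Product flow = 1507 + 1863 = 3370 kg/min; water fraction = 0.435.

0.435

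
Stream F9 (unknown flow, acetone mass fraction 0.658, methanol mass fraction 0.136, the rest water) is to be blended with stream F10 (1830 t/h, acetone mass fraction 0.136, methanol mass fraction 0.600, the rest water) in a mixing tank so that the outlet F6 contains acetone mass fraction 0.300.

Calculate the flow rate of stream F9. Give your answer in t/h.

Let F9 be the unknown flow. Total out = 1830 + F9.
acetone balance: 248.88 + 0.658·F9 = 0.300·(1830 + F9)
(0.658 − 0.300)·F9 = 0.300×1830 − 248.88 = 300.12
F9 = 300.12 / 0.358 = 838.32 t/h

838.3 t/h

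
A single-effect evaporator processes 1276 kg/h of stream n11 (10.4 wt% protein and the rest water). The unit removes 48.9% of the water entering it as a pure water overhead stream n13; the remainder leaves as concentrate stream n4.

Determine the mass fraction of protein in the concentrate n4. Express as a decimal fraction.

0.1851

protein is not removed: 1276×0.104 = 132.7 kg/h of protein enters n4.
water entering = 1276×0.896 = 1143.3 kg/h; overhead removed = 0.489×1143.3 = 559.07 kg/h.
Concentrate = 1276 − 559.07 = 716.93 kg/h.
Mass fraction = 132.7/716.93 = 0.1851.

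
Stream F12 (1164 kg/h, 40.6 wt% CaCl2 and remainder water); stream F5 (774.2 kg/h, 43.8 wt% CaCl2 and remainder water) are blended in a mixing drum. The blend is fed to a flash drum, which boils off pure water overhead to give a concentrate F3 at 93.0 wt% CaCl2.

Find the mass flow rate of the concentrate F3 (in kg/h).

CaCl2 entering = 1164×0.406 + 774.2×0.438 = 811.68 kg/h.
All CaCl2 reports to F3, so F3 = 811.68/0.930 = 872.78 kg/h.

872.8 kg/h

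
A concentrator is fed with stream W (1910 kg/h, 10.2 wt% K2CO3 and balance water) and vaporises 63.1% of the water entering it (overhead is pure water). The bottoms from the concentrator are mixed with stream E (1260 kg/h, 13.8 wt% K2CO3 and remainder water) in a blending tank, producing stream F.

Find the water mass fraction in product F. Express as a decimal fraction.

0.8234

Vapour removed = 0.631×0.898×1910 = 1082.3 kg/h; concentrate = 827.72 kg/h.
water reaching the mixer = 632.9 (from concentrate) + 1260×0.862 = 1719 kg/h.
Product flow = 827.72 + 1260 = 2087.7 kg/h; water fraction = 0.8234.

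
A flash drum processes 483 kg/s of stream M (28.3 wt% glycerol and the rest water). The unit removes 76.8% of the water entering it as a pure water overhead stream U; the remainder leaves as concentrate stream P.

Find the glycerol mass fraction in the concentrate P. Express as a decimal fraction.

glycerol is not removed: 483×0.283 = 136.69 kg/s of glycerol enters P.
water entering = 483×0.717 = 346.31 kg/s; overhead removed = 0.768×346.31 = 265.97 kg/s.
Concentrate = 483 − 265.97 = 217.03 kg/s.
Mass fraction = 136.69/217.03 = 0.630.

0.630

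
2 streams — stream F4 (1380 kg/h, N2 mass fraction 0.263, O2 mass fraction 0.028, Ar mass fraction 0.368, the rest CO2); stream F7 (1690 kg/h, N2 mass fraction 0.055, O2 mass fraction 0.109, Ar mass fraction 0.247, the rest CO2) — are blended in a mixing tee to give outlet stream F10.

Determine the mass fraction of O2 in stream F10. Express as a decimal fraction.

Total flow out = 1380 + 1690 = 3070 kg/h.
O2 in = 1380×0.028 + 1690×0.109 = 222.85 kg/h.
O2 mass fraction in F10 = 222.85/3070 = 0.073.

0.073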